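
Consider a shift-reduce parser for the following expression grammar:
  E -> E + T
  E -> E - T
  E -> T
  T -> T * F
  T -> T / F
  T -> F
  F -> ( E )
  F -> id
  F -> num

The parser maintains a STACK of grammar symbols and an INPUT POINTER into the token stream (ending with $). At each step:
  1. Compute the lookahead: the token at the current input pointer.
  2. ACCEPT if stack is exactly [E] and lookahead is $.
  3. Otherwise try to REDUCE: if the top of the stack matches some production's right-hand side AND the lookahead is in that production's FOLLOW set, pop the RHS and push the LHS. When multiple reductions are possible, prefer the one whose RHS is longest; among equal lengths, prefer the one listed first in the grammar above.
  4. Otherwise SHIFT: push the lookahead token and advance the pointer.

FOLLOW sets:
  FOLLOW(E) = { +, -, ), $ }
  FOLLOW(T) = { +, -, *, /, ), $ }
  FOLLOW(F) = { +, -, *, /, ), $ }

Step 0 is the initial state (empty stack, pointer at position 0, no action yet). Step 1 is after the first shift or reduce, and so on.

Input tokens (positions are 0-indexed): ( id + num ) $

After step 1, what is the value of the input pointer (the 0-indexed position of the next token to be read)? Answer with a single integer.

Step 1: shift (. Stack=[(] ptr=1 lookahead=id remaining=[id + num ) $]

Answer: 1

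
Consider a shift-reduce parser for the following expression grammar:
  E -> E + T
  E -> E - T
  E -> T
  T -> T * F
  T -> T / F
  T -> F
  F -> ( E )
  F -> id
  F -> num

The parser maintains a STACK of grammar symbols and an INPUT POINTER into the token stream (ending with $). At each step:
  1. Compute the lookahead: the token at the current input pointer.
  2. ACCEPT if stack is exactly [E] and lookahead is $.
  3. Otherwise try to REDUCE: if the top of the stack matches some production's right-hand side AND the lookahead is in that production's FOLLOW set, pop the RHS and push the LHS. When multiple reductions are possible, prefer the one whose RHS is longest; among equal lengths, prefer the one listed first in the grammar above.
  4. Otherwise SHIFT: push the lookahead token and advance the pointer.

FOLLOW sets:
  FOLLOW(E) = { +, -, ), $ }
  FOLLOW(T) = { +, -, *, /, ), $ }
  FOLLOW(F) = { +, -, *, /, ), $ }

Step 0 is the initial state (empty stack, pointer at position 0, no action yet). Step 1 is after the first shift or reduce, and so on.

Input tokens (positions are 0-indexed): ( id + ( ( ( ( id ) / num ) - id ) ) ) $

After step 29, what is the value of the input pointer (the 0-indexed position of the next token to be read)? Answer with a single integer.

Answer: 14

Derivation:
Step 1: shift (. Stack=[(] ptr=1 lookahead=id remaining=[id + ( ( ( ( id ) / num ) - id ) ) ) $]
Step 2: shift id. Stack=[( id] ptr=2 lookahead=+ remaining=[+ ( ( ( ( id ) / num ) - id ) ) ) $]
Step 3: reduce F->id. Stack=[( F] ptr=2 lookahead=+ remaining=[+ ( ( ( ( id ) / num ) - id ) ) ) $]
Step 4: reduce T->F. Stack=[( T] ptr=2 lookahead=+ remaining=[+ ( ( ( ( id ) / num ) - id ) ) ) $]
Step 5: reduce E->T. Stack=[( E] ptr=2 lookahead=+ remaining=[+ ( ( ( ( id ) / num ) - id ) ) ) $]
Step 6: shift +. Stack=[( E +] ptr=3 lookahead=( remaining=[( ( ( ( id ) / num ) - id ) ) ) $]
Step 7: shift (. Stack=[( E + (] ptr=4 lookahead=( remaining=[( ( ( id ) / num ) - id ) ) ) $]
Step 8: shift (. Stack=[( E + ( (] ptr=5 lookahead=( remaining=[( ( id ) / num ) - id ) ) ) $]
Step 9: shift (. Stack=[( E + ( ( (] ptr=6 lookahead=( remaining=[( id ) / num ) - id ) ) ) $]
Step 10: shift (. Stack=[( E + ( ( ( (] ptr=7 lookahead=id remaining=[id ) / num ) - id ) ) ) $]
Step 11: shift id. Stack=[( E + ( ( ( ( id] ptr=8 lookahead=) remaining=[) / num ) - id ) ) ) $]
Step 12: reduce F->id. Stack=[( E + ( ( ( ( F] ptr=8 lookahead=) remaining=[) / num ) - id ) ) ) $]
Step 13: reduce T->F. Stack=[( E + ( ( ( ( T] ptr=8 lookahead=) remaining=[) / num ) - id ) ) ) $]
Step 14: reduce E->T. Stack=[( E + ( ( ( ( E] ptr=8 lookahead=) remaining=[) / num ) - id ) ) ) $]
Step 15: shift ). Stack=[( E + ( ( ( ( E )] ptr=9 lookahead=/ remaining=[/ num ) - id ) ) ) $]
Step 16: reduce F->( E ). Stack=[( E + ( ( ( F] ptr=9 lookahead=/ remaining=[/ num ) - id ) ) ) $]
Step 17: reduce T->F. Stack=[( E + ( ( ( T] ptr=9 lookahead=/ remaining=[/ num ) - id ) ) ) $]
Step 18: shift /. Stack=[( E + ( ( ( T /] ptr=10 lookahead=num remaining=[num ) - id ) ) ) $]
Step 19: shift num. Stack=[( E + ( ( ( T / num] ptr=11 lookahead=) remaining=[) - id ) ) ) $]
Step 20: reduce F->num. Stack=[( E + ( ( ( T / F] ptr=11 lookahead=) remaining=[) - id ) ) ) $]
Step 21: reduce T->T / F. Stack=[( E + ( ( ( T] ptr=11 lookahead=) remaining=[) - id ) ) ) $]
Step 22: reduce E->T. Stack=[( E + ( ( ( E] ptr=11 lookahead=) remaining=[) - id ) ) ) $]
Step 23: shift ). Stack=[( E + ( ( ( E )] ptr=12 lookahead=- remaining=[- id ) ) ) $]
Step 24: reduce F->( E ). Stack=[( E + ( ( F] ptr=12 lookahead=- remaining=[- id ) ) ) $]
Step 25: reduce T->F. Stack=[( E + ( ( T] ptr=12 lookahead=- remaining=[- id ) ) ) $]
Step 26: reduce E->T. Stack=[( E + ( ( E] ptr=12 lookahead=- remaining=[- id ) ) ) $]
Step 27: shift -. Stack=[( E + ( ( E -] ptr=13 lookahead=id remaining=[id ) ) ) $]
Step 28: shift id. Stack=[( E + ( ( E - id] ptr=14 lookahead=) remaining=[) ) ) $]
Step 29: reduce F->id. Stack=[( E + ( ( E - F] ptr=14 lookahead=) remaining=[) ) ) $]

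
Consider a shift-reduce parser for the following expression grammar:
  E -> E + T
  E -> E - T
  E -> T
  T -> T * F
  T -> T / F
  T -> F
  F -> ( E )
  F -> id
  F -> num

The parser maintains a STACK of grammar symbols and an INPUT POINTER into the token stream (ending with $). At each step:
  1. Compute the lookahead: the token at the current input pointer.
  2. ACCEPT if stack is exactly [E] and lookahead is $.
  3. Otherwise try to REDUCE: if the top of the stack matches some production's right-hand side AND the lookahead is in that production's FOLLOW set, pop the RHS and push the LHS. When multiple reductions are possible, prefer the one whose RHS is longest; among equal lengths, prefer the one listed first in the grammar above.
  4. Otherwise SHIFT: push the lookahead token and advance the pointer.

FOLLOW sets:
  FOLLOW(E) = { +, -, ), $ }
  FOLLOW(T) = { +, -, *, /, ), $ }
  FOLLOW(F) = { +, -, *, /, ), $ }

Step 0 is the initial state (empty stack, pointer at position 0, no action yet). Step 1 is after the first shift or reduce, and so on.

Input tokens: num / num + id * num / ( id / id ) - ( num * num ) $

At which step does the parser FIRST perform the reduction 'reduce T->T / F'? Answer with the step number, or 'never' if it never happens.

Answer: 7

Derivation:
Step 1: shift num. Stack=[num] ptr=1 lookahead=/ remaining=[/ num + id * num / ( id / id ) - ( num * num ) $]
Step 2: reduce F->num. Stack=[F] ptr=1 lookahead=/ remaining=[/ num + id * num / ( id / id ) - ( num * num ) $]
Step 3: reduce T->F. Stack=[T] ptr=1 lookahead=/ remaining=[/ num + id * num / ( id / id ) - ( num * num ) $]
Step 4: shift /. Stack=[T /] ptr=2 lookahead=num remaining=[num + id * num / ( id / id ) - ( num * num ) $]
Step 5: shift num. Stack=[T / num] ptr=3 lookahead=+ remaining=[+ id * num / ( id / id ) - ( num * num ) $]
Step 6: reduce F->num. Stack=[T / F] ptr=3 lookahead=+ remaining=[+ id * num / ( id / id ) - ( num * num ) $]
Step 7: reduce T->T / F. Stack=[T] ptr=3 lookahead=+ remaining=[+ id * num / ( id / id ) - ( num * num ) $]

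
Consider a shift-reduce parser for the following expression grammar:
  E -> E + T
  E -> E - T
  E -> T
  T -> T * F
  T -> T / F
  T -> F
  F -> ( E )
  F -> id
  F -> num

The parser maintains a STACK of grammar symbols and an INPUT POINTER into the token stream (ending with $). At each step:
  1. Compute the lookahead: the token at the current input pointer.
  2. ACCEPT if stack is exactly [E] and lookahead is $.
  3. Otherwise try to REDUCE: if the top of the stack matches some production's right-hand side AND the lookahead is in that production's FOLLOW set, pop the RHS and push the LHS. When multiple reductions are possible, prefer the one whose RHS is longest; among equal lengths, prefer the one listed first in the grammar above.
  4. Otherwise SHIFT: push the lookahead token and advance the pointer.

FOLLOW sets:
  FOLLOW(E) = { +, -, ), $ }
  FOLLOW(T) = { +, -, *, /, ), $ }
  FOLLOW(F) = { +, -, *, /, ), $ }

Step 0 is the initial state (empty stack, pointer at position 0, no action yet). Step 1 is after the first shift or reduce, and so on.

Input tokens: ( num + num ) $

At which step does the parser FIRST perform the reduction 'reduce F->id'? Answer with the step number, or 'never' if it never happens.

Step 1: shift (. Stack=[(] ptr=1 lookahead=num remaining=[num + num ) $]
Step 2: shift num. Stack=[( num] ptr=2 lookahead=+ remaining=[+ num ) $]
Step 3: reduce F->num. Stack=[( F] ptr=2 lookahead=+ remaining=[+ num ) $]
Step 4: reduce T->F. Stack=[( T] ptr=2 lookahead=+ remaining=[+ num ) $]
Step 5: reduce E->T. Stack=[( E] ptr=2 lookahead=+ remaining=[+ num ) $]
Step 6: shift +. Stack=[( E +] ptr=3 lookahead=num remaining=[num ) $]
Step 7: shift num. Stack=[( E + num] ptr=4 lookahead=) remaining=[) $]
Step 8: reduce F->num. Stack=[( E + F] ptr=4 lookahead=) remaining=[) $]
Step 9: reduce T->F. Stack=[( E + T] ptr=4 lookahead=) remaining=[) $]
Step 10: reduce E->E + T. Stack=[( E] ptr=4 lookahead=) remaining=[) $]
Step 11: shift ). Stack=[( E )] ptr=5 lookahead=$ remaining=[$]
Step 12: reduce F->( E ). Stack=[F] ptr=5 lookahead=$ remaining=[$]
Step 13: reduce T->F. Stack=[T] ptr=5 lookahead=$ remaining=[$]
Step 14: reduce E->T. Stack=[E] ptr=5 lookahead=$ remaining=[$]
Step 15: accept. Stack=[E] ptr=5 lookahead=$ remaining=[$]

Answer: never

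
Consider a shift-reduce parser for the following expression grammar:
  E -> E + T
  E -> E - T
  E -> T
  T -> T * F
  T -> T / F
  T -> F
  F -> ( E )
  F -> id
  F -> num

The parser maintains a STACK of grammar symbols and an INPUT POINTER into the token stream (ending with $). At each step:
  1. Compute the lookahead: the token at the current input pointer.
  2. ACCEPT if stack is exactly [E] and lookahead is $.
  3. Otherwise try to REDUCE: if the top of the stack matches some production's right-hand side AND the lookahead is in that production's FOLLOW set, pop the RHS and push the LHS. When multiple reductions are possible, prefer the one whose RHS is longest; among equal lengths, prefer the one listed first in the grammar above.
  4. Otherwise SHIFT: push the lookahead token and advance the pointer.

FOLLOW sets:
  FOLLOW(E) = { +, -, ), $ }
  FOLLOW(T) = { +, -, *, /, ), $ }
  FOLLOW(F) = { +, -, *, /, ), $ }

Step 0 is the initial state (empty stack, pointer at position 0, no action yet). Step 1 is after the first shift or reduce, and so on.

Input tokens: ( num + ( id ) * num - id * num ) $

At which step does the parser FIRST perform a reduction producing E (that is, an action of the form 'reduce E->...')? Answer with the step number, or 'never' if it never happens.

Step 1: shift (. Stack=[(] ptr=1 lookahead=num remaining=[num + ( id ) * num - id * num ) $]
Step 2: shift num. Stack=[( num] ptr=2 lookahead=+ remaining=[+ ( id ) * num - id * num ) $]
Step 3: reduce F->num. Stack=[( F] ptr=2 lookahead=+ remaining=[+ ( id ) * num - id * num ) $]
Step 4: reduce T->F. Stack=[( T] ptr=2 lookahead=+ remaining=[+ ( id ) * num - id * num ) $]
Step 5: reduce E->T. Stack=[( E] ptr=2 lookahead=+ remaining=[+ ( id ) * num - id * num ) $]

Answer: 5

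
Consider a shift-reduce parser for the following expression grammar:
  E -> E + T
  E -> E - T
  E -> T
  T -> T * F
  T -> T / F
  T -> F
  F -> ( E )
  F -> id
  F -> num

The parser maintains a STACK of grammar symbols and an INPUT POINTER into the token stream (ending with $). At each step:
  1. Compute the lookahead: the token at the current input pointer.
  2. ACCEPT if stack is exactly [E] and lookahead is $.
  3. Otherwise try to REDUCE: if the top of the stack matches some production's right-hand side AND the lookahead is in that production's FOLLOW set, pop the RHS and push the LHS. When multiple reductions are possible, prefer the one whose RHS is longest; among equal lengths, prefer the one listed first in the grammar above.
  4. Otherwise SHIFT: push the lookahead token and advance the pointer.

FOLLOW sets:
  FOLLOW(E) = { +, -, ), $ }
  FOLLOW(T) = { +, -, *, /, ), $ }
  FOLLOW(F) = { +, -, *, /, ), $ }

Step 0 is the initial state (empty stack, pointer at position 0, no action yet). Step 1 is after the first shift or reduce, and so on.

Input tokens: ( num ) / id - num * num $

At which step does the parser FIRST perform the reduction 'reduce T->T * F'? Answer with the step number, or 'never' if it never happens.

Answer: 21

Derivation:
Step 1: shift (. Stack=[(] ptr=1 lookahead=num remaining=[num ) / id - num * num $]
Step 2: shift num. Stack=[( num] ptr=2 lookahead=) remaining=[) / id - num * num $]
Step 3: reduce F->num. Stack=[( F] ptr=2 lookahead=) remaining=[) / id - num * num $]
Step 4: reduce T->F. Stack=[( T] ptr=2 lookahead=) remaining=[) / id - num * num $]
Step 5: reduce E->T. Stack=[( E] ptr=2 lookahead=) remaining=[) / id - num * num $]
Step 6: shift ). Stack=[( E )] ptr=3 lookahead=/ remaining=[/ id - num * num $]
Step 7: reduce F->( E ). Stack=[F] ptr=3 lookahead=/ remaining=[/ id - num * num $]
Step 8: reduce T->F. Stack=[T] ptr=3 lookahead=/ remaining=[/ id - num * num $]
Step 9: shift /. Stack=[T /] ptr=4 lookahead=id remaining=[id - num * num $]
Step 10: shift id. Stack=[T / id] ptr=5 lookahead=- remaining=[- num * num $]
Step 11: reduce F->id. Stack=[T / F] ptr=5 lookahead=- remaining=[- num * num $]
Step 12: reduce T->T / F. Stack=[T] ptr=5 lookahead=- remaining=[- num * num $]
Step 13: reduce E->T. Stack=[E] ptr=5 lookahead=- remaining=[- num * num $]
Step 14: shift -. Stack=[E -] ptr=6 lookahead=num remaining=[num * num $]
Step 15: shift num. Stack=[E - num] ptr=7 lookahead=* remaining=[* num $]
Step 16: reduce F->num. Stack=[E - F] ptr=7 lookahead=* remaining=[* num $]
Step 17: reduce T->F. Stack=[E - T] ptr=7 lookahead=* remaining=[* num $]
Step 18: shift *. Stack=[E - T *] ptr=8 lookahead=num remaining=[num $]
Step 19: shift num. Stack=[E - T * num] ptr=9 lookahead=$ remaining=[$]
Step 20: reduce F->num. Stack=[E - T * F] ptr=9 lookahead=$ remaining=[$]
Step 21: reduce T->T * F. Stack=[E - T] ptr=9 lookahead=$ remaining=[$]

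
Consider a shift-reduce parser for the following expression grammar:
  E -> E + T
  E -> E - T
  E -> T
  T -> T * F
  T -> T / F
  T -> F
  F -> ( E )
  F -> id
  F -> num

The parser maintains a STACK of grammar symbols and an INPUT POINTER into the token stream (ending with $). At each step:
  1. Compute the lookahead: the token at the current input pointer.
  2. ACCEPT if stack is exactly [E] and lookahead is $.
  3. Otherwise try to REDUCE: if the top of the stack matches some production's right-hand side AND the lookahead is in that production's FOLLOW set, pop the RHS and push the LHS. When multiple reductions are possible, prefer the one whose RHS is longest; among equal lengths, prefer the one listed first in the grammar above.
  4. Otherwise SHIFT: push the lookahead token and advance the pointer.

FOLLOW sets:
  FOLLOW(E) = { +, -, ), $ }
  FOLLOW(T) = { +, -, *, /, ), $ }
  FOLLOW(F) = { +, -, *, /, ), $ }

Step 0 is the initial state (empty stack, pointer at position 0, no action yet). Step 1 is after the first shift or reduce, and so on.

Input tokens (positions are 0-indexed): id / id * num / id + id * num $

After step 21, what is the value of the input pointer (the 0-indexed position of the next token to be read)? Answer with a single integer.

Answer: 10

Derivation:
Step 1: shift id. Stack=[id] ptr=1 lookahead=/ remaining=[/ id * num / id + id * num $]
Step 2: reduce F->id. Stack=[F] ptr=1 lookahead=/ remaining=[/ id * num / id + id * num $]
Step 3: reduce T->F. Stack=[T] ptr=1 lookahead=/ remaining=[/ id * num / id + id * num $]
Step 4: shift /. Stack=[T /] ptr=2 lookahead=id remaining=[id * num / id + id * num $]
Step 5: shift id. Stack=[T / id] ptr=3 lookahead=* remaining=[* num / id + id * num $]
Step 6: reduce F->id. Stack=[T / F] ptr=3 lookahead=* remaining=[* num / id + id * num $]
Step 7: reduce T->T / F. Stack=[T] ptr=3 lookahead=* remaining=[* num / id + id * num $]
Step 8: shift *. Stack=[T *] ptr=4 lookahead=num remaining=[num / id + id * num $]
Step 9: shift num. Stack=[T * num] ptr=5 lookahead=/ remaining=[/ id + id * num $]
Step 10: reduce F->num. Stack=[T * F] ptr=5 lookahead=/ remaining=[/ id + id * num $]
Step 11: reduce T->T * F. Stack=[T] ptr=5 lookahead=/ remaining=[/ id + id * num $]
Step 12: shift /. Stack=[T /] ptr=6 lookahead=id remaining=[id + id * num $]
Step 13: shift id. Stack=[T / id] ptr=7 lookahead=+ remaining=[+ id * num $]
Step 14: reduce F->id. Stack=[T / F] ptr=7 lookahead=+ remaining=[+ id * num $]
Step 15: reduce T->T / F. Stack=[T] ptr=7 lookahead=+ remaining=[+ id * num $]
Step 16: reduce E->T. Stack=[E] ptr=7 lookahead=+ remaining=[+ id * num $]
Step 17: shift +. Stack=[E +] ptr=8 lookahead=id remaining=[id * num $]
Step 18: shift id. Stack=[E + id] ptr=9 lookahead=* remaining=[* num $]
Step 19: reduce F->id. Stack=[E + F] ptr=9 lookahead=* remaining=[* num $]
Step 20: reduce T->F. Stack=[E + T] ptr=9 lookahead=* remaining=[* num $]
Step 21: shift *. Stack=[E + T *] ptr=10 lookahead=num remaining=[num $]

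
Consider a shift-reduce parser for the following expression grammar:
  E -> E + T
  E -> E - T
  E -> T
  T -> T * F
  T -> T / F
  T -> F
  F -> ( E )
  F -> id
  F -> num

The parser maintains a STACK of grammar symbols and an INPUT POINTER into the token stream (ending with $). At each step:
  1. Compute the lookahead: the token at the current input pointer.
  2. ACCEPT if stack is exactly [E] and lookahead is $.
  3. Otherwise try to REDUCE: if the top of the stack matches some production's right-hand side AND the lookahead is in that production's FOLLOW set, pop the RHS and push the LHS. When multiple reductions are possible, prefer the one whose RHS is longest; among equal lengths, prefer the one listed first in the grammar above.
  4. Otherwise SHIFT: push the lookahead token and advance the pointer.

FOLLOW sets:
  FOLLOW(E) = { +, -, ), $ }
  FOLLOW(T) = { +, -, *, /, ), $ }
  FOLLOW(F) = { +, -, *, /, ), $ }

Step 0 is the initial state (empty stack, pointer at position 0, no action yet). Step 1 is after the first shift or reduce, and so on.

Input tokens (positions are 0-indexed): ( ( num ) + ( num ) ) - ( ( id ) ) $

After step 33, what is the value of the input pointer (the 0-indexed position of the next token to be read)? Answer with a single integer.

Answer: 14

Derivation:
Step 1: shift (. Stack=[(] ptr=1 lookahead=( remaining=[( num ) + ( num ) ) - ( ( id ) ) $]
Step 2: shift (. Stack=[( (] ptr=2 lookahead=num remaining=[num ) + ( num ) ) - ( ( id ) ) $]
Step 3: shift num. Stack=[( ( num] ptr=3 lookahead=) remaining=[) + ( num ) ) - ( ( id ) ) $]
Step 4: reduce F->num. Stack=[( ( F] ptr=3 lookahead=) remaining=[) + ( num ) ) - ( ( id ) ) $]
Step 5: reduce T->F. Stack=[( ( T] ptr=3 lookahead=) remaining=[) + ( num ) ) - ( ( id ) ) $]
Step 6: reduce E->T. Stack=[( ( E] ptr=3 lookahead=) remaining=[) + ( num ) ) - ( ( id ) ) $]
Step 7: shift ). Stack=[( ( E )] ptr=4 lookahead=+ remaining=[+ ( num ) ) - ( ( id ) ) $]
Step 8: reduce F->( E ). Stack=[( F] ptr=4 lookahead=+ remaining=[+ ( num ) ) - ( ( id ) ) $]
Step 9: reduce T->F. Stack=[( T] ptr=4 lookahead=+ remaining=[+ ( num ) ) - ( ( id ) ) $]
Step 10: reduce E->T. Stack=[( E] ptr=4 lookahead=+ remaining=[+ ( num ) ) - ( ( id ) ) $]
Step 11: shift +. Stack=[( E +] ptr=5 lookahead=( remaining=[( num ) ) - ( ( id ) ) $]
Step 12: shift (. Stack=[( E + (] ptr=6 lookahead=num remaining=[num ) ) - ( ( id ) ) $]
Step 13: shift num. Stack=[( E + ( num] ptr=7 lookahead=) remaining=[) ) - ( ( id ) ) $]
Step 14: reduce F->num. Stack=[( E + ( F] ptr=7 lookahead=) remaining=[) ) - ( ( id ) ) $]
Step 15: reduce T->F. Stack=[( E + ( T] ptr=7 lookahead=) remaining=[) ) - ( ( id ) ) $]
Step 16: reduce E->T. Stack=[( E + ( E] ptr=7 lookahead=) remaining=[) ) - ( ( id ) ) $]
Step 17: shift ). Stack=[( E + ( E )] ptr=8 lookahead=) remaining=[) - ( ( id ) ) $]
Step 18: reduce F->( E ). Stack=[( E + F] ptr=8 lookahead=) remaining=[) - ( ( id ) ) $]
Step 19: reduce T->F. Stack=[( E + T] ptr=8 lookahead=) remaining=[) - ( ( id ) ) $]
Step 20: reduce E->E + T. Stack=[( E] ptr=8 lookahead=) remaining=[) - ( ( id ) ) $]
Step 21: shift ). Stack=[( E )] ptr=9 lookahead=- remaining=[- ( ( id ) ) $]
Step 22: reduce F->( E ). Stack=[F] ptr=9 lookahead=- remaining=[- ( ( id ) ) $]
Step 23: reduce T->F. Stack=[T] ptr=9 lookahead=- remaining=[- ( ( id ) ) $]
Step 24: reduce E->T. Stack=[E] ptr=9 lookahead=- remaining=[- ( ( id ) ) $]
Step 25: shift -. Stack=[E -] ptr=10 lookahead=( remaining=[( ( id ) ) $]
Step 26: shift (. Stack=[E - (] ptr=11 lookahead=( remaining=[( id ) ) $]
Step 27: shift (. Stack=[E - ( (] ptr=12 lookahead=id remaining=[id ) ) $]
Step 28: shift id. Stack=[E - ( ( id] ptr=13 lookahead=) remaining=[) ) $]
Step 29: reduce F->id. Stack=[E - ( ( F] ptr=13 lookahead=) remaining=[) ) $]
Step 30: reduce T->F. Stack=[E - ( ( T] ptr=13 lookahead=) remaining=[) ) $]
Step 31: reduce E->T. Stack=[E - ( ( E] ptr=13 lookahead=) remaining=[) ) $]
Step 32: shift ). Stack=[E - ( ( E )] ptr=14 lookahead=) remaining=[) $]
Step 33: reduce F->( E ). Stack=[E - ( F] ptr=14 lookahead=) remaining=[) $]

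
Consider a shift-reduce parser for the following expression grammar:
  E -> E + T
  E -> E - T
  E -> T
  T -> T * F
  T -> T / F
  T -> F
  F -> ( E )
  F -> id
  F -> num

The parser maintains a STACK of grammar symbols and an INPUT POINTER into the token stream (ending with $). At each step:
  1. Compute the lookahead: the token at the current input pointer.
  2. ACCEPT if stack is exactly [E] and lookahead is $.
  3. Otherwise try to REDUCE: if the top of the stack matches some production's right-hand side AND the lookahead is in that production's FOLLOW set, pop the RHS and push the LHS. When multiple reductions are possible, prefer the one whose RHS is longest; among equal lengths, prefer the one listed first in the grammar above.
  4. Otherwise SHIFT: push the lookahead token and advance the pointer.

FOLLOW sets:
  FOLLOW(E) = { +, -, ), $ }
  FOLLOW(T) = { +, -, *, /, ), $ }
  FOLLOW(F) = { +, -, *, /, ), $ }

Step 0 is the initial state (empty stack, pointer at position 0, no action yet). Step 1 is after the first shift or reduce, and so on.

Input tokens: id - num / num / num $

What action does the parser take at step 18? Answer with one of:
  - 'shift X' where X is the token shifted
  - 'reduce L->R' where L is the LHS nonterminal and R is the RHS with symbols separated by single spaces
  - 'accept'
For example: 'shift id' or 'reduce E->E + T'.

Step 1: shift id. Stack=[id] ptr=1 lookahead=- remaining=[- num / num / num $]
Step 2: reduce F->id. Stack=[F] ptr=1 lookahead=- remaining=[- num / num / num $]
Step 3: reduce T->F. Stack=[T] ptr=1 lookahead=- remaining=[- num / num / num $]
Step 4: reduce E->T. Stack=[E] ptr=1 lookahead=- remaining=[- num / num / num $]
Step 5: shift -. Stack=[E -] ptr=2 lookahead=num remaining=[num / num / num $]
Step 6: shift num. Stack=[E - num] ptr=3 lookahead=/ remaining=[/ num / num $]
Step 7: reduce F->num. Stack=[E - F] ptr=3 lookahead=/ remaining=[/ num / num $]
Step 8: reduce T->F. Stack=[E - T] ptr=3 lookahead=/ remaining=[/ num / num $]
Step 9: shift /. Stack=[E - T /] ptr=4 lookahead=num remaining=[num / num $]
Step 10: shift num. Stack=[E - T / num] ptr=5 lookahead=/ remaining=[/ num $]
Step 11: reduce F->num. Stack=[E - T / F] ptr=5 lookahead=/ remaining=[/ num $]
Step 12: reduce T->T / F. Stack=[E - T] ptr=5 lookahead=/ remaining=[/ num $]
Step 13: shift /. Stack=[E - T /] ptr=6 lookahead=num remaining=[num $]
Step 14: shift num. Stack=[E - T / num] ptr=7 lookahead=$ remaining=[$]
Step 15: reduce F->num. Stack=[E - T / F] ptr=7 lookahead=$ remaining=[$]
Step 16: reduce T->T / F. Stack=[E - T] ptr=7 lookahead=$ remaining=[$]
Step 17: reduce E->E - T. Stack=[E] ptr=7 lookahead=$ remaining=[$]
Step 18: accept. Stack=[E] ptr=7 lookahead=$ remaining=[$]

Answer: accept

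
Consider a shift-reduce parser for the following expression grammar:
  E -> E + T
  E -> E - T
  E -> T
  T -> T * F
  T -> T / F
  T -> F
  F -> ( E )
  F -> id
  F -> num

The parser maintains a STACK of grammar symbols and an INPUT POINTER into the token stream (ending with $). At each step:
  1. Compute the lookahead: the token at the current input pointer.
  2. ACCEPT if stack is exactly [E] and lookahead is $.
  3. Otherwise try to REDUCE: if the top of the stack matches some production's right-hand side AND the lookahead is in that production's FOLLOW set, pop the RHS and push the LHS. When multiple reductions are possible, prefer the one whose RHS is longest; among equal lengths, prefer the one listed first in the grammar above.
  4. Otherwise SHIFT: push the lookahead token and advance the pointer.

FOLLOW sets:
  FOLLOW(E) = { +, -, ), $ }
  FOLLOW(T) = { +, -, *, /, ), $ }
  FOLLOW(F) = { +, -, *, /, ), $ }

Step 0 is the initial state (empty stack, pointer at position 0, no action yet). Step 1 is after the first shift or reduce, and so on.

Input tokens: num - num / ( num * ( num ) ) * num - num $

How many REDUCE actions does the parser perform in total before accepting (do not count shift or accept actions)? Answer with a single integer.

Step 1: shift num. Stack=[num] ptr=1 lookahead=- remaining=[- num / ( num * ( num ) ) * num - num $]
Step 2: reduce F->num. Stack=[F] ptr=1 lookahead=- remaining=[- num / ( num * ( num ) ) * num - num $]
Step 3: reduce T->F. Stack=[T] ptr=1 lookahead=- remaining=[- num / ( num * ( num ) ) * num - num $]
Step 4: reduce E->T. Stack=[E] ptr=1 lookahead=- remaining=[- num / ( num * ( num ) ) * num - num $]
Step 5: shift -. Stack=[E -] ptr=2 lookahead=num remaining=[num / ( num * ( num ) ) * num - num $]
Step 6: shift num. Stack=[E - num] ptr=3 lookahead=/ remaining=[/ ( num * ( num ) ) * num - num $]
Step 7: reduce F->num. Stack=[E - F] ptr=3 lookahead=/ remaining=[/ ( num * ( num ) ) * num - num $]
Step 8: reduce T->F. Stack=[E - T] ptr=3 lookahead=/ remaining=[/ ( num * ( num ) ) * num - num $]
Step 9: shift /. Stack=[E - T /] ptr=4 lookahead=( remaining=[( num * ( num ) ) * num - num $]
Step 10: shift (. Stack=[E - T / (] ptr=5 lookahead=num remaining=[num * ( num ) ) * num - num $]
Step 11: shift num. Stack=[E - T / ( num] ptr=6 lookahead=* remaining=[* ( num ) ) * num - num $]
Step 12: reduce F->num. Stack=[E - T / ( F] ptr=6 lookahead=* remaining=[* ( num ) ) * num - num $]
Step 13: reduce T->F. Stack=[E - T / ( T] ptr=6 lookahead=* remaining=[* ( num ) ) * num - num $]
Step 14: shift *. Stack=[E - T / ( T *] ptr=7 lookahead=( remaining=[( num ) ) * num - num $]
Step 15: shift (. Stack=[E - T / ( T * (] ptr=8 lookahead=num remaining=[num ) ) * num - num $]
Step 16: shift num. Stack=[E - T / ( T * ( num] ptr=9 lookahead=) remaining=[) ) * num - num $]
Step 17: reduce F->num. Stack=[E - T / ( T * ( F] ptr=9 lookahead=) remaining=[) ) * num - num $]
Step 18: reduce T->F. Stack=[E - T / ( T * ( T] ptr=9 lookahead=) remaining=[) ) * num - num $]
Step 19: reduce E->T. Stack=[E - T / ( T * ( E] ptr=9 lookahead=) remaining=[) ) * num - num $]
Step 20: shift ). Stack=[E - T / ( T * ( E )] ptr=10 lookahead=) remaining=[) * num - num $]
Step 21: reduce F->( E ). Stack=[E - T / ( T * F] ptr=10 lookahead=) remaining=[) * num - num $]
Step 22: reduce T->T * F. Stack=[E - T / ( T] ptr=10 lookahead=) remaining=[) * num - num $]
Step 23: reduce E->T. Stack=[E - T / ( E] ptr=10 lookahead=) remaining=[) * num - num $]
Step 24: shift ). Stack=[E - T / ( E )] ptr=11 lookahead=* remaining=[* num - num $]
Step 25: reduce F->( E ). Stack=[E - T / F] ptr=11 lookahead=* remaining=[* num - num $]
Step 26: reduce T->T / F. Stack=[E - T] ptr=11 lookahead=* remaining=[* num - num $]
Step 27: shift *. Stack=[E - T *] ptr=12 lookahead=num remaining=[num - num $]
Step 28: shift num. Stack=[E - T * num] ptr=13 lookahead=- remaining=[- num $]
Step 29: reduce F->num. Stack=[E - T * F] ptr=13 lookahead=- remaining=[- num $]
Step 30: reduce T->T * F. Stack=[E - T] ptr=13 lookahead=- remaining=[- num $]
Step 31: reduce E->E - T. Stack=[E] ptr=13 lookahead=- remaining=[- num $]
Step 32: shift -. Stack=[E -] ptr=14 lookahead=num remaining=[num $]
Step 33: shift num. Stack=[E - num] ptr=15 lookahead=$ remaining=[$]
Step 34: reduce F->num. Stack=[E - F] ptr=15 lookahead=$ remaining=[$]
Step 35: reduce T->F. Stack=[E - T] ptr=15 lookahead=$ remaining=[$]
Step 36: reduce E->E - T. Stack=[E] ptr=15 lookahead=$ remaining=[$]
Step 37: accept. Stack=[E] ptr=15 lookahead=$ remaining=[$]

Answer: 21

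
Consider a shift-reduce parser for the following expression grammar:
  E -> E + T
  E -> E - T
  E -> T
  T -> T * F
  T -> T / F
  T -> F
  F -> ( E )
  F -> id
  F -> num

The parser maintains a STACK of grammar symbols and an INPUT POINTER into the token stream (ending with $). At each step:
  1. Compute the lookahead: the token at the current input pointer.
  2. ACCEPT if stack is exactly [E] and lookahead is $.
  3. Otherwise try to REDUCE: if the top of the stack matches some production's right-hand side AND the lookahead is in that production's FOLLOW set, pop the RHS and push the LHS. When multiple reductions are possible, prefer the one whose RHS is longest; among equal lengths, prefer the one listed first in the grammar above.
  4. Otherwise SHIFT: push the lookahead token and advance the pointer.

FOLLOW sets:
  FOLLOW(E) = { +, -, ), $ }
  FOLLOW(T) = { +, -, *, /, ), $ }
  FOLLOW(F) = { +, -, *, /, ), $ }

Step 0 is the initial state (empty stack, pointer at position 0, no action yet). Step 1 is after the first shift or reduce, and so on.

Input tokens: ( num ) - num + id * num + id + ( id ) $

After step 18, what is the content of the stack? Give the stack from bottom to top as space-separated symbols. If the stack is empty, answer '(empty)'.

Step 1: shift (. Stack=[(] ptr=1 lookahead=num remaining=[num ) - num + id * num + id + ( id ) $]
Step 2: shift num. Stack=[( num] ptr=2 lookahead=) remaining=[) - num + id * num + id + ( id ) $]
Step 3: reduce F->num. Stack=[( F] ptr=2 lookahead=) remaining=[) - num + id * num + id + ( id ) $]
Step 4: reduce T->F. Stack=[( T] ptr=2 lookahead=) remaining=[) - num + id * num + id + ( id ) $]
Step 5: reduce E->T. Stack=[( E] ptr=2 lookahead=) remaining=[) - num + id * num + id + ( id ) $]
Step 6: shift ). Stack=[( E )] ptr=3 lookahead=- remaining=[- num + id * num + id + ( id ) $]
Step 7: reduce F->( E ). Stack=[F] ptr=3 lookahead=- remaining=[- num + id * num + id + ( id ) $]
Step 8: reduce T->F. Stack=[T] ptr=3 lookahead=- remaining=[- num + id * num + id + ( id ) $]
Step 9: reduce E->T. Stack=[E] ptr=3 lookahead=- remaining=[- num + id * num + id + ( id ) $]
Step 10: shift -. Stack=[E -] ptr=4 lookahead=num remaining=[num + id * num + id + ( id ) $]
Step 11: shift num. Stack=[E - num] ptr=5 lookahead=+ remaining=[+ id * num + id + ( id ) $]
Step 12: reduce F->num. Stack=[E - F] ptr=5 lookahead=+ remaining=[+ id * num + id + ( id ) $]
Step 13: reduce T->F. Stack=[E - T] ptr=5 lookahead=+ remaining=[+ id * num + id + ( id ) $]
Step 14: reduce E->E - T. Stack=[E] ptr=5 lookahead=+ remaining=[+ id * num + id + ( id ) $]
Step 15: shift +. Stack=[E +] ptr=6 lookahead=id remaining=[id * num + id + ( id ) $]
Step 16: shift id. Stack=[E + id] ptr=7 lookahead=* remaining=[* num + id + ( id ) $]
Step 17: reduce F->id. Stack=[E + F] ptr=7 lookahead=* remaining=[* num + id + ( id ) $]
Step 18: reduce T->F. Stack=[E + T] ptr=7 lookahead=* remaining=[* num + id + ( id ) $]

Answer: E + T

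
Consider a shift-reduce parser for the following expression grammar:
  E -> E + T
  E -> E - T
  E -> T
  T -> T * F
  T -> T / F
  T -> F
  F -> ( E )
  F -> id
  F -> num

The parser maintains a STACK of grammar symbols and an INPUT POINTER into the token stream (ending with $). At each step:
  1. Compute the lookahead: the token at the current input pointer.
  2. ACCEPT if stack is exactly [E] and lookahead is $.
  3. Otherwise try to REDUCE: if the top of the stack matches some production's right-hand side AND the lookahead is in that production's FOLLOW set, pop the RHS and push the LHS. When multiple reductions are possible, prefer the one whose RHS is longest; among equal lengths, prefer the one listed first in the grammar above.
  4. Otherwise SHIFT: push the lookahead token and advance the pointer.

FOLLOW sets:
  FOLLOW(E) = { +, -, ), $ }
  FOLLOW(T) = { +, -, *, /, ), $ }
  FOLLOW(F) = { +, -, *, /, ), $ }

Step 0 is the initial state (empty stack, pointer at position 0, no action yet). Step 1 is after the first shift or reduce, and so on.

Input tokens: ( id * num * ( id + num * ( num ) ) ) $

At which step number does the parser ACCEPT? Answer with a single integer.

Step 1: shift (. Stack=[(] ptr=1 lookahead=id remaining=[id * num * ( id + num * ( num ) ) ) $]
Step 2: shift id. Stack=[( id] ptr=2 lookahead=* remaining=[* num * ( id + num * ( num ) ) ) $]
Step 3: reduce F->id. Stack=[( F] ptr=2 lookahead=* remaining=[* num * ( id + num * ( num ) ) ) $]
Step 4: reduce T->F. Stack=[( T] ptr=2 lookahead=* remaining=[* num * ( id + num * ( num ) ) ) $]
Step 5: shift *. Stack=[( T *] ptr=3 lookahead=num remaining=[num * ( id + num * ( num ) ) ) $]
Step 6: shift num. Stack=[( T * num] ptr=4 lookahead=* remaining=[* ( id + num * ( num ) ) ) $]
Step 7: reduce F->num. Stack=[( T * F] ptr=4 lookahead=* remaining=[* ( id + num * ( num ) ) ) $]
Step 8: reduce T->T * F. Stack=[( T] ptr=4 lookahead=* remaining=[* ( id + num * ( num ) ) ) $]
Step 9: shift *. Stack=[( T *] ptr=5 lookahead=( remaining=[( id + num * ( num ) ) ) $]
Step 10: shift (. Stack=[( T * (] ptr=6 lookahead=id remaining=[id + num * ( num ) ) ) $]
Step 11: shift id. Stack=[( T * ( id] ptr=7 lookahead=+ remaining=[+ num * ( num ) ) ) $]
Step 12: reduce F->id. Stack=[( T * ( F] ptr=7 lookahead=+ remaining=[+ num * ( num ) ) ) $]
Step 13: reduce T->F. Stack=[( T * ( T] ptr=7 lookahead=+ remaining=[+ num * ( num ) ) ) $]
Step 14: reduce E->T. Stack=[( T * ( E] ptr=7 lookahead=+ remaining=[+ num * ( num ) ) ) $]
Step 15: shift +. Stack=[( T * ( E +] ptr=8 lookahead=num remaining=[num * ( num ) ) ) $]
Step 16: shift num. Stack=[( T * ( E + num] ptr=9 lookahead=* remaining=[* ( num ) ) ) $]
Step 17: reduce F->num. Stack=[( T * ( E + F] ptr=9 lookahead=* remaining=[* ( num ) ) ) $]
Step 18: reduce T->F. Stack=[( T * ( E + T] ptr=9 lookahead=* remaining=[* ( num ) ) ) $]
Step 19: shift *. Stack=[( T * ( E + T *] ptr=10 lookahead=( remaining=[( num ) ) ) $]
Step 20: shift (. Stack=[( T * ( E + T * (] ptr=11 lookahead=num remaining=[num ) ) ) $]
Step 21: shift num. Stack=[( T * ( E + T * ( num] ptr=12 lookahead=) remaining=[) ) ) $]
Step 22: reduce F->num. Stack=[( T * ( E + T * ( F] ptr=12 lookahead=) remaining=[) ) ) $]
Step 23: reduce T->F. Stack=[( T * ( E + T * ( T] ptr=12 lookahead=) remaining=[) ) ) $]
Step 24: reduce E->T. Stack=[( T * ( E + T * ( E] ptr=12 lookahead=) remaining=[) ) ) $]
Step 25: shift ). Stack=[( T * ( E + T * ( E )] ptr=13 lookahead=) remaining=[) ) $]
Step 26: reduce F->( E ). Stack=[( T * ( E + T * F] ptr=13 lookahead=) remaining=[) ) $]
Step 27: reduce T->T * F. Stack=[( T * ( E + T] ptr=13 lookahead=) remaining=[) ) $]
Step 28: reduce E->E + T. Stack=[( T * ( E] ptr=13 lookahead=) remaining=[) ) $]
Step 29: shift ). Stack=[( T * ( E )] ptr=14 lookahead=) remaining=[) $]
Step 30: reduce F->( E ). Stack=[( T * F] ptr=14 lookahead=) remaining=[) $]
Step 31: reduce T->T * F. Stack=[( T] ptr=14 lookahead=) remaining=[) $]
Step 32: reduce E->T. Stack=[( E] ptr=14 lookahead=) remaining=[) $]
Step 33: shift ). Stack=[( E )] ptr=15 lookahead=$ remaining=[$]
Step 34: reduce F->( E ). Stack=[F] ptr=15 lookahead=$ remaining=[$]
Step 35: reduce T->F. Stack=[T] ptr=15 lookahead=$ remaining=[$]
Step 36: reduce E->T. Stack=[E] ptr=15 lookahead=$ remaining=[$]
Step 37: accept. Stack=[E] ptr=15 lookahead=$ remaining=[$]

Answer: 37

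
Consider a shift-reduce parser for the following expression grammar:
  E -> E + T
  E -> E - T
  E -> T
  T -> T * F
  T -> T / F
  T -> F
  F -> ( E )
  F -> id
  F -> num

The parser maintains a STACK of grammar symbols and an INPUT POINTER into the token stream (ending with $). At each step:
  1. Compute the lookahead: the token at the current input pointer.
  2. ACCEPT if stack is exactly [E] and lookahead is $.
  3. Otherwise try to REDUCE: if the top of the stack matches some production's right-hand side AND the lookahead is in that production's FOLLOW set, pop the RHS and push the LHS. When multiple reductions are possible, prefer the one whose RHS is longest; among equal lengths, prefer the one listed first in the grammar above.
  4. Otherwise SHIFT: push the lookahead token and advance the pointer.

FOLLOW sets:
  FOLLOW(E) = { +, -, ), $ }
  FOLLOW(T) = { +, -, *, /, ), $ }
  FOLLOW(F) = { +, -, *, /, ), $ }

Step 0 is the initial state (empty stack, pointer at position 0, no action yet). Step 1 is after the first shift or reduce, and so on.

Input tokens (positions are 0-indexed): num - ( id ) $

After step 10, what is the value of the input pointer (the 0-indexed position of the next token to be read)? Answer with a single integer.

Step 1: shift num. Stack=[num] ptr=1 lookahead=- remaining=[- ( id ) $]
Step 2: reduce F->num. Stack=[F] ptr=1 lookahead=- remaining=[- ( id ) $]
Step 3: reduce T->F. Stack=[T] ptr=1 lookahead=- remaining=[- ( id ) $]
Step 4: reduce E->T. Stack=[E] ptr=1 lookahead=- remaining=[- ( id ) $]
Step 5: shift -. Stack=[E -] ptr=2 lookahead=( remaining=[( id ) $]
Step 6: shift (. Stack=[E - (] ptr=3 lookahead=id remaining=[id ) $]
Step 7: shift id. Stack=[E - ( id] ptr=4 lookahead=) remaining=[) $]
Step 8: reduce F->id. Stack=[E - ( F] ptr=4 lookahead=) remaining=[) $]
Step 9: reduce T->F. Stack=[E - ( T] ptr=4 lookahead=) remaining=[) $]
Step 10: reduce E->T. Stack=[E - ( E] ptr=4 lookahead=) remaining=[) $]

Answer: 4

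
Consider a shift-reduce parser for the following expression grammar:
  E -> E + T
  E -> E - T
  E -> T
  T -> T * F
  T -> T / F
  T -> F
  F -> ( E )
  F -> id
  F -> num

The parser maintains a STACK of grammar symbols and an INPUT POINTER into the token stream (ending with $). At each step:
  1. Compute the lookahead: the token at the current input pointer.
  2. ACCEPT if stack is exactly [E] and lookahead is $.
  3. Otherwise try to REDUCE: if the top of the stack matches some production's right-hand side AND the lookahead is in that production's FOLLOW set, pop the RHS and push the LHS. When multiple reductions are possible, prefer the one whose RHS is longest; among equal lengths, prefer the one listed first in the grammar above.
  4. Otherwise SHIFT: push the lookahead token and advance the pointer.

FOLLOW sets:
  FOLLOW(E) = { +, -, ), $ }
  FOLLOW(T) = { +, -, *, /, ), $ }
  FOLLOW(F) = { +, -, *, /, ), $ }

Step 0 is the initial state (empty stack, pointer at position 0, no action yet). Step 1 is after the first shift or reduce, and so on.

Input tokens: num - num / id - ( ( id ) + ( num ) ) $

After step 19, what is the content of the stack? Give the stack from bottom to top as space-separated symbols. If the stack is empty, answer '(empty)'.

Answer: E - ( ( T

Derivation:
Step 1: shift num. Stack=[num] ptr=1 lookahead=- remaining=[- num / id - ( ( id ) + ( num ) ) $]
Step 2: reduce F->num. Stack=[F] ptr=1 lookahead=- remaining=[- num / id - ( ( id ) + ( num ) ) $]
Step 3: reduce T->F. Stack=[T] ptr=1 lookahead=- remaining=[- num / id - ( ( id ) + ( num ) ) $]
Step 4: reduce E->T. Stack=[E] ptr=1 lookahead=- remaining=[- num / id - ( ( id ) + ( num ) ) $]
Step 5: shift -. Stack=[E -] ptr=2 lookahead=num remaining=[num / id - ( ( id ) + ( num ) ) $]
Step 6: shift num. Stack=[E - num] ptr=3 lookahead=/ remaining=[/ id - ( ( id ) + ( num ) ) $]
Step 7: reduce F->num. Stack=[E - F] ptr=3 lookahead=/ remaining=[/ id - ( ( id ) + ( num ) ) $]
Step 8: reduce T->F. Stack=[E - T] ptr=3 lookahead=/ remaining=[/ id - ( ( id ) + ( num ) ) $]
Step 9: shift /. Stack=[E - T /] ptr=4 lookahead=id remaining=[id - ( ( id ) + ( num ) ) $]
Step 10: shift id. Stack=[E - T / id] ptr=5 lookahead=- remaining=[- ( ( id ) + ( num ) ) $]
Step 11: reduce F->id. Stack=[E - T / F] ptr=5 lookahead=- remaining=[- ( ( id ) + ( num ) ) $]
Step 12: reduce T->T / F. Stack=[E - T] ptr=5 lookahead=- remaining=[- ( ( id ) + ( num ) ) $]
Step 13: reduce E->E - T. Stack=[E] ptr=5 lookahead=- remaining=[- ( ( id ) + ( num ) ) $]
Step 14: shift -. Stack=[E -] ptr=6 lookahead=( remaining=[( ( id ) + ( num ) ) $]
Step 15: shift (. Stack=[E - (] ptr=7 lookahead=( remaining=[( id ) + ( num ) ) $]
Step 16: shift (. Stack=[E - ( (] ptr=8 lookahead=id remaining=[id ) + ( num ) ) $]
Step 17: shift id. Stack=[E - ( ( id] ptr=9 lookahead=) remaining=[) + ( num ) ) $]
Step 18: reduce F->id. Stack=[E - ( ( F] ptr=9 lookahead=) remaining=[) + ( num ) ) $]
Step 19: reduce T->F. Stack=[E - ( ( T] ptr=9 lookahead=) remaining=[) + ( num ) ) $]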